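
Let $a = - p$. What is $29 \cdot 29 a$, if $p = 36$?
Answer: $-30276$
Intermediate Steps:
$a = -36$ ($a = \left(-1\right) 36 = -36$)
$29 \cdot 29 a = 29 \cdot 29 \left(-36\right) = 841 \left(-36\right) = -30276$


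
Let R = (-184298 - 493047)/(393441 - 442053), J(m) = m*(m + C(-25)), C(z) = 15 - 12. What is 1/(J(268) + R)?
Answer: 48612/3531269681 ≈ 1.3766e-5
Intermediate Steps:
C(z) = 3
J(m) = m*(3 + m) (J(m) = m*(m + 3) = m*(3 + m))
R = 677345/48612 (R = -677345/(-48612) = -677345*(-1/48612) = 677345/48612 ≈ 13.934)
1/(J(268) + R) = 1/(268*(3 + 268) + 677345/48612) = 1/(268*271 + 677345/48612) = 1/(72628 + 677345/48612) = 1/(3531269681/48612) = 48612/3531269681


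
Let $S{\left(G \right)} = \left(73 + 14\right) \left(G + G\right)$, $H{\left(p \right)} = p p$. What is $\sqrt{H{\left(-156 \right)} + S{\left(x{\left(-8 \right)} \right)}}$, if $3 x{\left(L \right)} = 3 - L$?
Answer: $\sqrt{24974} \approx 158.03$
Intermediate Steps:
$H{\left(p \right)} = p^{2}$
$x{\left(L \right)} = 1 - \frac{L}{3}$ ($x{\left(L \right)} = \frac{3 - L}{3} = 1 - \frac{L}{3}$)
$S{\left(G \right)} = 174 G$ ($S{\left(G \right)} = 87 \cdot 2 G = 174 G$)
$\sqrt{H{\left(-156 \right)} + S{\left(x{\left(-8 \right)} \right)}} = \sqrt{\left(-156\right)^{2} + 174 \left(1 - - \frac{8}{3}\right)} = \sqrt{24336 + 174 \left(1 + \frac{8}{3}\right)} = \sqrt{24336 + 174 \cdot \frac{11}{3}} = \sqrt{24336 + 638} = \sqrt{24974}$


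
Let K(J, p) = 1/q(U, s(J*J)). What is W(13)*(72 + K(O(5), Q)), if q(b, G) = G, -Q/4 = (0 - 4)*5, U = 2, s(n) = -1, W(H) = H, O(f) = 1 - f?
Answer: 923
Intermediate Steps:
Q = 80 (Q = -4*(0 - 4)*5 = -(-16)*5 = -4*(-20) = 80)
K(J, p) = -1 (K(J, p) = 1/(-1) = -1)
W(13)*(72 + K(O(5), Q)) = 13*(72 - 1) = 13*71 = 923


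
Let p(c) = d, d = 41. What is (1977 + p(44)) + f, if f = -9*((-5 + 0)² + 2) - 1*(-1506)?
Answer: 3281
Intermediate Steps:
p(c) = 41
f = 1263 (f = -9*((-5)² + 2) + 1506 = -9*(25 + 2) + 1506 = -9*27 + 1506 = -243 + 1506 = 1263)
(1977 + p(44)) + f = (1977 + 41) + 1263 = 2018 + 1263 = 3281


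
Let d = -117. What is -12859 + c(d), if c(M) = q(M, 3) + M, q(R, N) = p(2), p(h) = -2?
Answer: -12978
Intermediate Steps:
q(R, N) = -2
c(M) = -2 + M
-12859 + c(d) = -12859 + (-2 - 117) = -12859 - 119 = -12978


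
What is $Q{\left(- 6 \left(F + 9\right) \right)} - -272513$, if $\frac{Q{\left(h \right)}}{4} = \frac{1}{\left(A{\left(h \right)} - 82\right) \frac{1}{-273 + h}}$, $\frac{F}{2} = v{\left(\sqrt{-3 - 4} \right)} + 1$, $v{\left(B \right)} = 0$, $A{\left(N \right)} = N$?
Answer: $\frac{10083320}{37} \approx 2.7252 \cdot 10^{5}$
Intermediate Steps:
$F = 2$ ($F = 2 \left(0 + 1\right) = 2 \cdot 1 = 2$)
$Q{\left(h \right)} = \frac{4 \left(-273 + h\right)}{-82 + h}$ ($Q{\left(h \right)} = \frac{4}{\left(h - 82\right) \frac{1}{-273 + h}} = \frac{4}{\left(-82 + h\right) \frac{1}{-273 + h}} = \frac{4}{\frac{1}{-273 + h} \left(-82 + h\right)} = 4 \frac{-273 + h}{-82 + h} = \frac{4 \left(-273 + h\right)}{-82 + h}$)
$Q{\left(- 6 \left(F + 9\right) \right)} - -272513 = \frac{4 \left(-273 - 6 \left(2 + 9\right)\right)}{-82 - 6 \left(2 + 9\right)} - -272513 = \frac{4 \left(-273 - 66\right)}{-82 - 66} + 272513 = 4 \frac{1}{-148} \left(-339\right) + 272513 = 4 \left(- \frac{1}{148}\right) \left(-339\right) + 272513 = \frac{339}{37} + 272513 = \frac{10083320}{37}$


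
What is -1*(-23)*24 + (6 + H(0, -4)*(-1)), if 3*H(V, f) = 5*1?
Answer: 1669/3 ≈ 556.33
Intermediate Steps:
H(V, f) = 5/3 (H(V, f) = (5*1)/3 = (⅓)*5 = 5/3)
-1*(-23)*24 + (6 + H(0, -4)*(-1)) = -1*(-23)*24 + (6 + (5/3)*(-1)) = 23*24 + (6 - 5/3) = 552 + 13/3 = 1669/3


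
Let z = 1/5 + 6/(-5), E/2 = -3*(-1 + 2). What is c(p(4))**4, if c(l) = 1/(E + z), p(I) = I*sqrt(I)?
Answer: 1/2401 ≈ 0.00041649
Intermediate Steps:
E = -6 (E = 2*(-3*(-1 + 2)) = 2*(-3*1) = 2*(-3) = -6)
p(I) = I**(3/2)
z = -1 (z = 1*(1/5) + 6*(-1/5) = 1/5 - 6/5 = -1)
c(l) = -1/7 (c(l) = 1/(-6 - 1) = 1/(-7) = -1/7)
c(p(4))**4 = (-1/7)**4 = 1/2401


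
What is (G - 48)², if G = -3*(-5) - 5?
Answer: 1444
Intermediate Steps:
G = 10 (G = 15 - 5 = 10)
(G - 48)² = (10 - 48)² = (-38)² = 1444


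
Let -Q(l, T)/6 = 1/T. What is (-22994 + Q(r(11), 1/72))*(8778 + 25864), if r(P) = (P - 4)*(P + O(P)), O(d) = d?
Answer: -811523492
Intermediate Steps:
r(P) = 2*P*(-4 + P) (r(P) = (P - 4)*(P + P) = (-4 + P)*(2*P) = 2*P*(-4 + P))
Q(l, T) = -6/T
(-22994 + Q(r(11), 1/72))*(8778 + 25864) = (-22994 - 6/(1/72))*(8778 + 25864) = (-22994 - 6/1/72)*34642 = (-22994 - 6*72)*34642 = (-22994 - 432)*34642 = -23426*34642 = -811523492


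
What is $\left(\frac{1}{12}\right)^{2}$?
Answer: $\frac{1}{144} \approx 0.0069444$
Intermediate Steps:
$\left(\frac{1}{12}\right)^{2} = \frac{1}{144}$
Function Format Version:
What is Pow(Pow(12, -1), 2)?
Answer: Rational(1, 144) ≈ 0.0069444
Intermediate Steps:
Pow(Pow(12, -1), 2) = Pow(Rational(1, 12), 2) = Rational(1, 144)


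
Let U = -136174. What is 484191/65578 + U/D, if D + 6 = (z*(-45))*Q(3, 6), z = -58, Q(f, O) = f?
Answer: -1285427047/128270568 ≈ -10.021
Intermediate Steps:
D = 7824 (D = -6 - 58*(-45)*3 = -6 + 2610*3 = -6 + 7830 = 7824)
484191/65578 + U/D = 484191/65578 - 136174/7824 = 484191*(1/65578) - 136174*1/7824 = 484191/65578 - 68087/3912 = -1285427047/128270568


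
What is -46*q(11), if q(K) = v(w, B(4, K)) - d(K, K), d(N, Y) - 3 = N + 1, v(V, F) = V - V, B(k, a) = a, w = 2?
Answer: 690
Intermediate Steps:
v(V, F) = 0
d(N, Y) = 4 + N (d(N, Y) = 3 + (N + 1) = 3 + (1 + N) = 4 + N)
q(K) = -4 - K (q(K) = 0 - (4 + K) = 0 + (-4 - K) = -4 - K)
-46*q(11) = -46*(-4 - 1*11) = -46*(-4 - 11) = -46*(-15) = 690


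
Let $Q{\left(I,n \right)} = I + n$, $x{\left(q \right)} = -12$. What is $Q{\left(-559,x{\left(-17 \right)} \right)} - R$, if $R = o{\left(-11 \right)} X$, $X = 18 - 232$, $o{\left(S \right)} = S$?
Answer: $-2925$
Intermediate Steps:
$X = -214$ ($X = 18 - 232 = -214$)
$R = 2354$ ($R = \left(-11\right) \left(-214\right) = 2354$)
$Q{\left(-559,x{\left(-17 \right)} \right)} - R = \left(-559 - 12\right) - 2354 = -571 - 2354 = -2925$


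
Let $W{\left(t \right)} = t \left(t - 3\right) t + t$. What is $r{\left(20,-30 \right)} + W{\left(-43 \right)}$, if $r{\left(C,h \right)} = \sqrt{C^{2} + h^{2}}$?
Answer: $-85097 + 10 \sqrt{13} \approx -85061.0$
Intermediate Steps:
$W{\left(t \right)} = t + t^{2} \left(-3 + t\right)$ ($W{\left(t \right)} = t \left(-3 + t\right) t + t = t^{2} \left(-3 + t\right) + t = t + t^{2} \left(-3 + t\right)$)
$r{\left(20,-30 \right)} + W{\left(-43 \right)} = \sqrt{20^{2} + \left(-30\right)^{2}} - 43 \left(1 + \left(-43\right)^{2} - -129\right) = \sqrt{400 + 900} - 43 \left(1 + 1849 + 129\right) = \sqrt{1300} - 85097 = 10 \sqrt{13} - 85097 = -85097 + 10 \sqrt{13}$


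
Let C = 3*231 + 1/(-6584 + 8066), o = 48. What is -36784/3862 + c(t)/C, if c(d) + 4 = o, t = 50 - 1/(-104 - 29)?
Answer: -18763163936/1983189137 ≈ -9.4611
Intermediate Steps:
t = 6651/133 (t = 50 - 1/(-133) = 50 - 1*(-1/133) = 50 + 1/133 = 6651/133 ≈ 50.008)
c(d) = 44 (c(d) = -4 + 48 = 44)
C = 1027027/1482 (C = 693 + 1/1482 = 1027027/1482 ≈ 693.00)
-36784/3862 + c(t)/C = -36784/3862 + 44/(1027027/1482) = -36784*1/3862 + 44*(1482/1027027) = -18392/1931 + 65208/1027027 = -18763163936/1983189137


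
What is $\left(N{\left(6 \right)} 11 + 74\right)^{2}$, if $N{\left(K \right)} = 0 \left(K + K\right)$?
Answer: $5476$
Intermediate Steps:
$N{\left(K \right)} = 0$ ($N{\left(K \right)} = 0 \cdot 2 K = 0$)
$\left(N{\left(6 \right)} 11 + 74\right)^{2} = \left(0 \cdot 11 + 74\right)^{2} = \left(0 + 74\right)^{2} = 74^{2} = 5476$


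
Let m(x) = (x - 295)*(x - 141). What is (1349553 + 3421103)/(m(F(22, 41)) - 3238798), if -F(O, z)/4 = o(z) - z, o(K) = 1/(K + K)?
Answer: -8019472736/5449475431 ≈ -1.4716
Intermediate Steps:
o(K) = 1/(2*K)
F(O, z) = -2/z + 4*z (F(O, z) = -4*(1/(2*z) - z) = -2/z + 4*z)
m(x) = (-295 + x)*(-141 + x)
(1349553 + 3421103)/(m(F(22, 41)) - 3238798) = (1349553 + 3421103)/((41595 + (-2/41 + 4*41)**2 - 436*(-2/41 + 4*41)) - 3238798) = 4770656/((41595 + (-2*1/41 + 164)**2 - 436*(-2*1/41 + 164)) - 3238798) = 4770656/((41595 + (-2/41 + 164)**2 - 436*(-2/41 + 164)) - 3238798) = 4770656/((41595 + (6722/41)**2 - 436*6722/41) - 3238798) = 4770656/((41595 + 45185284/1681 - 2930792/41) - 3238798) = 4770656/(-5055993/1681 - 3238798) = 4770656/(-5449475431/1681) = 4770656*(-1681/5449475431) = -8019472736/5449475431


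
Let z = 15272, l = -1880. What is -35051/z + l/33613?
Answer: -1206880623/513337736 ≈ -2.3510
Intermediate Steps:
-35051/z + l/33613 = -35051/15272 - 1880/33613 = -1206880623/513337736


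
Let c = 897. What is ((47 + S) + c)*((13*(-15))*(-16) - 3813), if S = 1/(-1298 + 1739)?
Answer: -4579355/7 ≈ -6.5419e+5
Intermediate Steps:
S = 1/441 ≈ 0.0022676
((47 + S) + c)*((13*(-15))*(-16) - 3813) = ((47 + 1/441) + 897)*((13*(-15))*(-16) - 3813) = (20728/441 + 897)*(-195*(-16) - 3813) = 416305*(3120 - 3813)/441 = (416305/441)*(-693) = -4579355/7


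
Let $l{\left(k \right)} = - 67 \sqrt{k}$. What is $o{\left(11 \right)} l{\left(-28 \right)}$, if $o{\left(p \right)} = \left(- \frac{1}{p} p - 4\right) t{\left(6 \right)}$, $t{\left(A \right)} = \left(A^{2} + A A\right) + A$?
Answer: $52260 i \sqrt{7} \approx 1.3827 \cdot 10^{5} i$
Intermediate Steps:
$t{\left(A \right)} = A + 2 A^{2}$ ($t{\left(A \right)} = \left(A^{2} + A^{2}\right) + A = 2 A^{2} + A = A + 2 A^{2}$)
$o{\left(p \right)} = -390$ ($o{\left(p \right)} = \left(- \frac{1}{p} p - 4\right) 6 \left(1 + 2 \cdot 6\right) = \left(-1 - 4\right) 6 \left(1 + 12\right) = - 5 \cdot 6 \cdot 13 = \left(-5\right) 78 = -390$)
$o{\left(11 \right)} l{\left(-28 \right)} = - 390 \left(- 67 \sqrt{-28}\right) = - 390 \left(- 67 \cdot 2 i \sqrt{7}\right) = - 390 \left(- 134 i \sqrt{7}\right) = 52260 i \sqrt{7}$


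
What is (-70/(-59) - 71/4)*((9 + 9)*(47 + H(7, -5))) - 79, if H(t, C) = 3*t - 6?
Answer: -1095272/59 ≈ -18564.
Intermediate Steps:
H(t, C) = -6 + 3*t
(-70/(-59) - 71/4)*((9 + 9)*(47 + H(7, -5))) - 79 = (-70/(-59) - 71/4)*((9 + 9)*(47 + (-6 + 3*7))) - 79 = (-70*(-1/59) - 71*¼)*(18*(47 + (-6 + 21))) - 79 = (70/59 - 71/4)*(18*(47 + 15)) - 79 = -35181*62/118 - 79 = -3909/236*1116 - 79 = -1090611/59 - 79 = -1095272/59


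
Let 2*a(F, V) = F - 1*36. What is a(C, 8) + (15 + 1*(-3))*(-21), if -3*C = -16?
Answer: -802/3 ≈ -267.33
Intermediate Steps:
C = 16/3 (C = -⅓*(-16) = 16/3 ≈ 5.3333)
a(F, V) = -18 + F/2 (a(F, V) = (F - 1*36)/2 = (F - 36)/2 = (-36 + F)/2 = -18 + F/2)
a(C, 8) + (15 + 1*(-3))*(-21) = (-18 + (½)*(16/3)) + (15 + 1*(-3))*(-21) = (-18 + 8/3) + (15 - 3)*(-21) = -46/3 + 12*(-21) = -46/3 - 252 = -802/3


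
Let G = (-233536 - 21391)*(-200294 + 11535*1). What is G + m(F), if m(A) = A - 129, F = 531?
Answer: 48119765995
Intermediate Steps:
G = 48119765593 (G = -254927*(-200294 + 11535) = -254927*(-188759) = 48119765593)
m(A) = -129 + A
G + m(F) = 48119765593 + (-129 + 531) = 48119765593 + 402 = 48119765995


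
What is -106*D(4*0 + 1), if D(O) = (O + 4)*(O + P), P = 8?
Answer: -4770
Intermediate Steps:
D(O) = (4 + O)*(8 + O) (D(O) = (O + 4)*(O + 8) = (4 + O)*(8 + O))
-106*D(4*0 + 1) = -106*(32 + (4*0 + 1)**2 + 12*(4*0 + 1)) = -106*(32 + (0 + 1)**2 + 12*(0 + 1)) = -106*(32 + 1**2 + 12*1) = -106*(32 + 1 + 12) = -106*45 = -4770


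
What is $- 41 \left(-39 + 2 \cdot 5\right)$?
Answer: $1189$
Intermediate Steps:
$- 41 \left(-39 + 2 \cdot 5\right) = - 41 \left(-39 + 10\right) = \left(-41\right) \left(-29\right) = 1189$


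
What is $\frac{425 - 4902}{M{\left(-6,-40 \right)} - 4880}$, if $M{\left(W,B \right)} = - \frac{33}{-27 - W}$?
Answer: $\frac{31339}{34149} \approx 0.91771$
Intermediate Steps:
$\frac{425 - 4902}{M{\left(-6,-40 \right)} - 4880} = \frac{425 - 4902}{\frac{33}{27 - 6} - 4880} = - \frac{4477}{\frac{33}{21} - 4880} = - \frac{4477}{33 \cdot \frac{1}{21} - 4880} = - \frac{4477}{\frac{11}{7} - 4880} = - \frac{4477}{- \frac{34149}{7}} = \left(-4477\right) \left(- \frac{7}{34149}\right) = \frac{31339}{34149}$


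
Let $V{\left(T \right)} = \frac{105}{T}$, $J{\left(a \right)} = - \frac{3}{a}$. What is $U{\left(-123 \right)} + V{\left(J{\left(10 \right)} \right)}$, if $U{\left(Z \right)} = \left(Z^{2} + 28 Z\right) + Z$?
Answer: $11212$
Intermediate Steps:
$U{\left(Z \right)} = Z^{2} + 29 Z$
$U{\left(-123 \right)} + V{\left(J{\left(10 \right)} \right)} = - 123 \left(29 - 123\right) + \frac{105}{\left(-3\right) \frac{1}{10}} = \left(-123\right) \left(-94\right) + \frac{105}{\left(-3\right) \frac{1}{10}} = 11562 + \frac{105}{- \frac{3}{10}} = 11562 + 105 \left(- \frac{10}{3}\right) = 11562 - 350 = 11212$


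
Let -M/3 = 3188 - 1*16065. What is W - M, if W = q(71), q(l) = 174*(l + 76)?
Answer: -13053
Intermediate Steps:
M = 38631 (M = -3*(3188 - 1*16065) = -3*(3188 - 16065) = -3*(-12877) = 38631)
q(l) = 13224 + 174*l (q(l) = 174*(76 + l) = 13224 + 174*l)
W = 25578 (W = 13224 + 174*71 = 13224 + 12354 = 25578)
W - M = 25578 - 1*38631 = 25578 - 38631 = -13053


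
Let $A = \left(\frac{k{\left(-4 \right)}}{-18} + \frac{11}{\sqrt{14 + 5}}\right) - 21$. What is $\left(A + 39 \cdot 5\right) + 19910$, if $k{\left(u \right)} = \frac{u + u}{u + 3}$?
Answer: $\frac{180752}{9} + \frac{11 \sqrt{19}}{19} \approx 20086.0$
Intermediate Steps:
$k{\left(u \right)} = \frac{2 u}{3 + u}$
$A = - \frac{193}{9} + \frac{11 \sqrt{19}}{19}$ ($A = \left(\frac{2 \left(-4\right) \frac{1}{3 - 4}}{-18} + \frac{11}{\sqrt{14 + 5}}\right) - 21 = \left(2 \left(-4\right) \frac{1}{-1} \left(- \frac{1}{18}\right) + \frac{11}{\sqrt{19}}\right) - 21 = \left(2 \left(-4\right) \left(-1\right) \left(- \frac{1}{18}\right) + 11 \frac{\sqrt{19}}{19}\right) - 21 = \left(8 \left(- \frac{1}{18}\right) + \frac{11 \sqrt{19}}{19}\right) - 21 = \left(- \frac{4}{9} + \frac{11 \sqrt{19}}{19}\right) - 21 = - \frac{193}{9} + \frac{11 \sqrt{19}}{19} \approx -18.921$)
$\left(A + 39 \cdot 5\right) + 19910 = \left(\left(- \frac{193}{9} + \frac{11 \sqrt{19}}{19}\right) + 39 \cdot 5\right) + 19910 = \left(\left(- \frac{193}{9} + \frac{11 \sqrt{19}}{19}\right) + 195\right) + 19910 = \left(\frac{1562}{9} + \frac{11 \sqrt{19}}{19}\right) + 19910 = \frac{180752}{9} + \frac{11 \sqrt{19}}{19}$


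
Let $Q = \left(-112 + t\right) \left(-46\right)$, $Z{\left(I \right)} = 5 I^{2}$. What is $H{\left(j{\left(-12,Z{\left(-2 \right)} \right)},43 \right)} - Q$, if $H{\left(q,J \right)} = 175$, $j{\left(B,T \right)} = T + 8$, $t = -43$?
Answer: $-6955$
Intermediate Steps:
$Q = 7130$ ($Q = \left(-112 - 43\right) \left(-46\right) = \left(-155\right) \left(-46\right) = 7130$)
$j{\left(B,T \right)} = 8 + T$
$H{\left(j{\left(-12,Z{\left(-2 \right)} \right)},43 \right)} - Q = 175 - 7130 = -6955$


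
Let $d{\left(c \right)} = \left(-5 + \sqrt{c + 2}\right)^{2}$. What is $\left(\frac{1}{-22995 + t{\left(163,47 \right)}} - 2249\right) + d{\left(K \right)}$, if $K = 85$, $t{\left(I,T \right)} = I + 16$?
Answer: $- \frac{48757793}{22816} - 10 \sqrt{87} \approx -2230.3$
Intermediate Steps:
$t{\left(I,T \right)} = 16 + I$
$d{\left(c \right)} = \left(-5 + \sqrt{2 + c}\right)^{2}$
$\left(\frac{1}{-22995 + t{\left(163,47 \right)}} - 2249\right) + d{\left(K \right)} = \left(\frac{1}{-22995 + \left(16 + 163\right)} - 2249\right) + \left(-5 + \sqrt{2 + 85}\right)^{2} = \left(\frac{1}{-22995 + 179} - 2249\right) + \left(-5 + \sqrt{87}\right)^{2} = \left(\frac{1}{-22816} - 2249\right) + \left(-5 + \sqrt{87}\right)^{2} = \left(- \frac{1}{22816} - 2249\right) + \left(-5 + \sqrt{87}\right)^{2} = - \frac{51313185}{22816} + \left(-5 + \sqrt{87}\right)^{2}$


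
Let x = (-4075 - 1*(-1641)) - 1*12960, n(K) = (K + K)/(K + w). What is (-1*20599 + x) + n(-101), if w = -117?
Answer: -3923136/109 ≈ -35992.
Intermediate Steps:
n(K) = 2*K/(-117 + K) (n(K) = (K + K)/(K - 117) = (2*K)/(-117 + K) = 2*K/(-117 + K))
x = -15394 (x = (-4075 + 1641) - 12960 = -2434 - 12960 = -15394)
(-1*20599 + x) + n(-101) = (-1*20599 - 15394) + 2*(-101)/(-117 - 101) = (-20599 - 15394) + 2*(-101)/(-218) = -35993 + 2*(-101)*(-1/218) = -35993 + 101/109 = -3923136/109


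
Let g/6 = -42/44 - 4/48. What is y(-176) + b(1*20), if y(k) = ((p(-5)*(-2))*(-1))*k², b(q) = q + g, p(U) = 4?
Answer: 5452079/22 ≈ 2.4782e+5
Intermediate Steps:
g = -137/22 (g = 6*(-42/44 - 4/48) = 6*(-42*1/44 - 4*1/48) = 6*(-21/22 - 1/12) = 6*(-137/132) = -137/22 ≈ -6.2273)
b(q) = -137/22 + q (b(q) = q - 137/22 = -137/22 + q)
y(k) = 8*k² (y(k) = ((4*(-2))*(-1))*k² = (-8*(-1))*k² = 8*k²)
y(-176) + b(1*20) = 8*(-176)² + (-137/22 + 1*20) = 8*30976 + (-137/22 + 20) = 247808 + 303/22 = 5452079/22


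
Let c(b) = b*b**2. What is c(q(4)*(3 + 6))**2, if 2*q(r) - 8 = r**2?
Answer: 1586874322944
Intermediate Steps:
q(r) = 4 + r**2/2
c(b) = b**3
c(q(4)*(3 + 6))**2 = (((4 + (1/2)*4**2)*(3 + 6))**3)**2 = (((4 + (1/2)*16)*9)**3)**2 = (((4 + 8)*9)**3)**2 = ((12*9)**3)**2 = (108**3)**2 = 1259712**2 = 1586874322944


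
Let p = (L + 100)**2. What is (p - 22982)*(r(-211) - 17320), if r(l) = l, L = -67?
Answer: 383806183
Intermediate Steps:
p = 1089 (p = (-67 + 100)**2 = 33**2 = 1089)
(p - 22982)*(r(-211) - 17320) = (1089 - 22982)*(-211 - 17320) = -21893*(-17531) = 383806183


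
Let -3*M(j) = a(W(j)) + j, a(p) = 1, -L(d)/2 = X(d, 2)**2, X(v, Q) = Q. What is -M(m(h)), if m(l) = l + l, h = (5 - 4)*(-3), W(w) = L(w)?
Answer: -5/3 ≈ -1.6667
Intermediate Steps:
L(d) = -8 (L(d) = -2*2**2 = -2*4 = -8)
W(w) = -8
h = -3 (h = 1*(-3) = -3)
m(l) = 2*l
M(j) = -1/3 - j/3 (M(j) = -(1 + j)/3 = -1/3 - j/3)
-M(m(h)) = -(-1/3 - 2*(-3)/3) = -(-1/3 - 1/3*(-6)) = -(-1/3 + 2) = -1*5/3 = -5/3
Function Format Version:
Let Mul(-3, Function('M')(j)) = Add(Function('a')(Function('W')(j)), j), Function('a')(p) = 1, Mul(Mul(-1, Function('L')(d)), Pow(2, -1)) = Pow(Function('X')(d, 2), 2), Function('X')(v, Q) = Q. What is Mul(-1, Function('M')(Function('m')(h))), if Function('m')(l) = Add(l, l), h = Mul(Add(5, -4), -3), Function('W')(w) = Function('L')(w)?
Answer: Rational(-5, 3) ≈ -1.6667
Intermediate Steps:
Function('L')(d) = -8 (Function('L')(d) = Mul(-2, Pow(2, 2)) = Mul(-2, 4) = -8)
Function('W')(w) = -8
h = -3 (h = Mul(1, -3) = -3)
Function('m')(l) = Mul(2, l)
Function('M')(j) = Add(Rational(-1, 3), Mul(Rational(-1, 3), j)) (Function('M')(j) = Mul(Rational(-1, 3), Add(1, j)) = Add(Rational(-1, 3), Mul(Rational(-1, 3), j)))
Mul(-1, Function('M')(Function('m')(h))) = Mul(-1, Add(Rational(-1, 3), Mul(Rational(-1, 3), Mul(2, -3)))) = Mul(-1, Add(Rational(-1, 3), Mul(Rational(-1, 3), -6))) = Mul(-1, Add(Rational(-1, 3), 2)) = Mul(-1, Rational(5, 3)) = Rational(-5, 3)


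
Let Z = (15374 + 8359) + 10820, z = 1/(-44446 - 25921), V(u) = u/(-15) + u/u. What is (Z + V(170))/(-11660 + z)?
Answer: -7291991476/2461437663 ≈ -2.9625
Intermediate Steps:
V(u) = 1 - u/15 (V(u) = u*(-1/15) + 1 = -u/15 + 1 = 1 - u/15)
z = -1/70367 (z = 1/(-70367) = -1/70367 ≈ -1.4211e-5)
Z = 34553 (Z = 23733 + 10820 = 34553)
(Z + V(170))/(-11660 + z) = (34553 + (1 - 1/15*170))/(-11660 - 1/70367) = (34553 + (1 - 34/3))/(-820479221/70367) = (34553 - 31/3)*(-70367/820479221) = (103628/3)*(-70367/820479221) = -7291991476/2461437663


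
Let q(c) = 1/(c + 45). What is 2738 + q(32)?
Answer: 210827/77 ≈ 2738.0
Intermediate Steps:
q(c) = 1/(45 + c)
2738 + q(32) = 2738 + 1/(45 + 32) = 2738 + 1/77 = 210827/77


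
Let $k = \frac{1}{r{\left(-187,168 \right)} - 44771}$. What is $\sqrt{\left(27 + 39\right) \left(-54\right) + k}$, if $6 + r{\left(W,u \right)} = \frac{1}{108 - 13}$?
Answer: $\frac{i \sqrt{7165593729353386}}{1417938} \approx 59.699 i$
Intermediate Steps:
$r{\left(W,u \right)} = - \frac{569}{95}$ ($r{\left(W,u \right)} = -6 + \frac{1}{108 - 13} = -6 + \frac{1}{95} = - \frac{569}{95}$)
$k = - \frac{95}{4253814}$ ($k = \frac{1}{- \frac{569}{95} - 44771} = \frac{1}{- \frac{4253814}{95}} = - \frac{95}{4253814} \approx -2.2333 \cdot 10^{-5}$)
$\sqrt{\left(27 + 39\right) \left(-54\right) + k} = \sqrt{\left(27 + 39\right) \left(-54\right) - \frac{95}{4253814}} = \sqrt{66 \left(-54\right) - \frac{95}{4253814}} = \sqrt{-3564 - \frac{95}{4253814}} = \sqrt{- \frac{15160593191}{4253814}} = \frac{i \sqrt{7165593729353386}}{1417938}$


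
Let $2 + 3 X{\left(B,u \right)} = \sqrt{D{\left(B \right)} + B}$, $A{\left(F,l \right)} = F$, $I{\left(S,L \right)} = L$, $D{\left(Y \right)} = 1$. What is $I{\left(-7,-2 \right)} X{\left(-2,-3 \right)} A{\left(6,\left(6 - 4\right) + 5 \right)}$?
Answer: $8 - 4 i \approx 8.0 - 4.0 i$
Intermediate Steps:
$X{\left(B,u \right)} = - \frac{2}{3} + \frac{\sqrt{1 + B}}{3}$
$I{\left(-7,-2 \right)} X{\left(-2,-3 \right)} A{\left(6,\left(6 - 4\right) + 5 \right)} = - 2 \left(- \frac{2}{3} + \frac{\sqrt{1 - 2}}{3}\right) 6 = - 2 \left(- \frac{2}{3} + \frac{\sqrt{-1}}{3}\right) 6 = - 2 \left(- \frac{2}{3} + \frac{i}{3}\right) 6 = \left(\frac{4}{3} - \frac{2 i}{3}\right) 6 = 8 - 4 i$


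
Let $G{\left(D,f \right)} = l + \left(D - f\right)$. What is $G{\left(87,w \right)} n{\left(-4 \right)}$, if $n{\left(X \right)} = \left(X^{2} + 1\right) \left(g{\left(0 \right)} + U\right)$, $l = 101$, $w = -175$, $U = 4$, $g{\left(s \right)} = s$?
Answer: $24684$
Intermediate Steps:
$n{\left(X \right)} = 4 + 4 X^{2}$ ($n{\left(X \right)} = \left(X^{2} + 1\right) \left(0 + 4\right) = \left(1 + X^{2}\right) 4 = 4 + 4 X^{2}$)
$G{\left(D,f \right)} = 101 + D - f$ ($G{\left(D,f \right)} = 101 + \left(D - f\right) = 101 + D - f$)
$G{\left(87,w \right)} n{\left(-4 \right)} = \left(101 + 87 - -175\right) \left(4 + 4 \left(-4\right)^{2}\right) = \left(101 + 87 + 175\right) \left(4 + 4 \cdot 16\right) = 363 \left(4 + 64\right) = 363 \cdot 68 = 24684$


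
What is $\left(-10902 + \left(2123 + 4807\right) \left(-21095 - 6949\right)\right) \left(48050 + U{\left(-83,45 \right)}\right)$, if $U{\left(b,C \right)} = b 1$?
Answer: $-9322665713874$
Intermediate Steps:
$U{\left(b,C \right)} = b$
$\left(-10902 + \left(2123 + 4807\right) \left(-21095 - 6949\right)\right) \left(48050 + U{\left(-83,45 \right)}\right) = \left(-10902 + \left(2123 + 4807\right) \left(-21095 - 6949\right)\right) \left(48050 - 83\right) = \left(-10902 + 6930 \left(-28044\right)\right) 47967 = \left(-10902 - 194344920\right) 47967 = \left(-194355822\right) 47967 = -9322665713874$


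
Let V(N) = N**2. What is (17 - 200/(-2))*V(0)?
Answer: 0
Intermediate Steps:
(17 - 200/(-2))*V(0) = (17 - 200/(-2))*0**2 = (17 - 200*(-1)/2)*0 = (17 - 10*(-10))*0 = (17 + 100)*0 = 117*0 = 0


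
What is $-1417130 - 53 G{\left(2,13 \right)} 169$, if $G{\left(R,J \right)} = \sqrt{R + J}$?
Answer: $-1417130 - 8957 \sqrt{15} \approx -1.4518 \cdot 10^{6}$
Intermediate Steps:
$G{\left(R,J \right)} = \sqrt{J + R}$
$-1417130 - 53 G{\left(2,13 \right)} 169 = -1417130 - 53 \sqrt{13 + 2} \cdot 169 = -1417130 - 53 \sqrt{15} \cdot 169 = -1417130 - 8957 \sqrt{15}$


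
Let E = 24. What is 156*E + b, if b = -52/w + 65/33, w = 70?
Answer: 4325737/1155 ≈ 3745.2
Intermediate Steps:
b = 1417/1155 (b = -52/70 + 65/33 = -52*1/70 + 65*(1/33) = -26/35 + 65/33 = 1417/1155 ≈ 1.2268)
156*E + b = 156*24 + 1417/1155 = 3744 + 1417/1155 = 4325737/1155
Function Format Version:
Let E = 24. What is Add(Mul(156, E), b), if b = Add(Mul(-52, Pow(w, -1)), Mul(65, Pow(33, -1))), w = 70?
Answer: Rational(4325737, 1155) ≈ 3745.2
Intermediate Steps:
b = Rational(1417, 1155) (b = Add(Mul(-52, Pow(70, -1)), Mul(65, Pow(33, -1))) = Add(Mul(-52, Rational(1, 70)), Mul(65, Rational(1, 33))) = Add(Rational(-26, 35), Rational(65, 33)) = Rational(1417, 1155) ≈ 1.2268)
Add(Mul(156, E), b) = Add(Mul(156, 24), Rational(1417, 1155)) = Add(3744, Rational(1417, 1155)) = Rational(4325737, 1155)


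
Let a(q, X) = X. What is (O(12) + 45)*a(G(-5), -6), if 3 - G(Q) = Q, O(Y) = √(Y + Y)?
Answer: -270 - 12*√6 ≈ -299.39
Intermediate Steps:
O(Y) = √2*√Y (O(Y) = √(2*Y) = √2*√Y)
G(Q) = 3 - Q
(O(12) + 45)*a(G(-5), -6) = (√2*√12 + 45)*(-6) = (√2*(2*√3) + 45)*(-6) = (2*√6 + 45)*(-6) = (45 + 2*√6)*(-6) = -270 - 12*√6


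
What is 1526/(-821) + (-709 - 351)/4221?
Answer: -7311506/3465441 ≈ -2.1098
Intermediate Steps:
1526/(-821) + (-709 - 351)/4221 = 1526*(-1/821) - 1060*1/4221 = -1526/821 - 1060/4221 = -7311506/3465441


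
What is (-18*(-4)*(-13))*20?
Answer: -18720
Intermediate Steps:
(-18*(-4)*(-13))*20 = (72*(-13))*20 = -936*20 = -18720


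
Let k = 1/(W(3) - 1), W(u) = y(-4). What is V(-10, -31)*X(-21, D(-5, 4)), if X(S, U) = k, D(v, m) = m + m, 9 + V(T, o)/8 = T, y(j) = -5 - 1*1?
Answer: 152/7 ≈ 21.714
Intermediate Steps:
y(j) = -6 (y(j) = -5 - 1 = -6)
W(u) = -6
k = -1/7 (k = 1/(-6 - 1) = 1/(-7) = -1/7 ≈ -0.14286)
V(T, o) = -72 + 8*T
D(v, m) = 2*m
X(S, U) = -1/7
V(-10, -31)*X(-21, D(-5, 4)) = (-72 + 8*(-10))*(-1/7) = (-72 - 80)*(-1/7) = -152*(-1/7) = 152/7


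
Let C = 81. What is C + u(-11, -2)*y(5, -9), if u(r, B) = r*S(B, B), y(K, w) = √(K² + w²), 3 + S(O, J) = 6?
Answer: 81 - 33*√106 ≈ -258.76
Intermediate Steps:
S(O, J) = 3 (S(O, J) = -3 + 6 = 3)
u(r, B) = 3*r (u(r, B) = r*3 = 3*r)
C + u(-11, -2)*y(5, -9) = 81 + (3*(-11))*√(5² + (-9)²) = 81 - 33*√(25 + 81) = 81 - 33*√106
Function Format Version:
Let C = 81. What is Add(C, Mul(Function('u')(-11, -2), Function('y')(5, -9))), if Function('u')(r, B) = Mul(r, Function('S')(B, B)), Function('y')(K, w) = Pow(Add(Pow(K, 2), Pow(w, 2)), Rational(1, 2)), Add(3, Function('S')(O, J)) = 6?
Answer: Add(81, Mul(-33, Pow(106, Rational(1, 2)))) ≈ -258.76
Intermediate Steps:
Function('S')(O, J) = 3 (Function('S')(O, J) = Add(-3, 6) = 3)
Function('u')(r, B) = Mul(3, r) (Function('u')(r, B) = Mul(r, 3) = Mul(3, r))
Add(C, Mul(Function('u')(-11, -2), Function('y')(5, -9))) = Add(81, Mul(Mul(3, -11), Pow(Add(Pow(5, 2), Pow(-9, 2)), Rational(1, 2)))) = Add(81, Mul(-33, Pow(Add(25, 81), Rational(1, 2)))) = Add(81, Mul(-33, Pow(106, Rational(1, 2))))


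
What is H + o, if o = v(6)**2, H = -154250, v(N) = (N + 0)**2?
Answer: -152954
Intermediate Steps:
v(N) = N**2
o = 1296 (o = (6**2)**2 = 36**2 = 1296)
H + o = -154250 + 1296 = -152954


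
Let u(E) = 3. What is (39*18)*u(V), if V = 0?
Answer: 2106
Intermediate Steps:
(39*18)*u(V) = (39*18)*3 = 702*3 = 2106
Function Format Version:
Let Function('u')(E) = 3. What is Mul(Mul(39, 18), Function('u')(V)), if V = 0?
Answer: 2106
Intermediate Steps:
Mul(Mul(39, 18), Function('u')(V)) = Mul(Mul(39, 18), 3) = Mul(702, 3) = 2106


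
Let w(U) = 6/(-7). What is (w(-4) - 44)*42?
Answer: -1884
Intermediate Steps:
w(U) = -6/7 (w(U) = 6*(-⅐) = -6/7)
(w(-4) - 44)*42 = (-6/7 - 44)*42 = -314/7*42 = -1884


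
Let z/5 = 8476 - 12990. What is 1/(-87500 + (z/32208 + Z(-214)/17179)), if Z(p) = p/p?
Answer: -4535256/396838077851 ≈ -1.1428e-5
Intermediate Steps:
z = -22570 (z = 5*(8476 - 12990) = 5*(-4514) = -22570)
Z(p) = 1
1/(-87500 + (z/32208 + Z(-214)/17179)) = 1/(-87500 + (-22570/32208 + 1/17179)) = 1/(-87500 + (-22570*1/32208 + 1*(1/17179))) = 1/(-87500 + (-185/264 + 1/17179)) = 1/(-87500 - 3177851/4535256) = 1/(-396838077851/4535256) = -4535256/396838077851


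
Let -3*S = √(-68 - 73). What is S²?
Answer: -47/3 ≈ -15.667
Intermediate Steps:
S = -I*√141/3 (S = -√(-68 - 73)/3 = -I*√141/3 ≈ -3.9581*I)
S² = (-I*√141/3)² = -47/3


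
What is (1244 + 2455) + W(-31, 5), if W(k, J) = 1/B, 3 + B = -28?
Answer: 114668/31 ≈ 3699.0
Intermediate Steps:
B = -31 (B = -3 - 28 = -31)
W(k, J) = -1/31 (W(k, J) = 1/(-31) = -1/31)
(1244 + 2455) + W(-31, 5) = (1244 + 2455) - 1/31 = 3699 - 1/31 = 114668/31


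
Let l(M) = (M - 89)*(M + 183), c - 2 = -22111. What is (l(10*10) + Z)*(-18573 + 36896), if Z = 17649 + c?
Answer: -24681081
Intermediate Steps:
c = -22109 (c = 2 - 22111 = -22109)
l(M) = (-89 + M)*(183 + M)
Z = -4460 (Z = 17649 - 22109 = -4460)
(l(10*10) + Z)*(-18573 + 36896) = ((-16287 + (10*10)² + 94*(10*10)) - 4460)*(-18573 + 36896) = ((-16287 + 100² + 94*100) - 4460)*18323 = ((-16287 + 10000 + 9400) - 4460)*18323 = (3113 - 4460)*18323 = -1347*18323 = -24681081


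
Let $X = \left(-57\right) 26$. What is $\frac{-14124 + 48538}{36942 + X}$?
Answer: $\frac{17207}{17730} \approx 0.9705$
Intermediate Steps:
$X = -1482$
$\frac{-14124 + 48538}{36942 + X} = \frac{-14124 + 48538}{36942 - 1482} = \frac{34414}{35460} = 34414 \cdot \frac{1}{35460} = \frac{17207}{17730}$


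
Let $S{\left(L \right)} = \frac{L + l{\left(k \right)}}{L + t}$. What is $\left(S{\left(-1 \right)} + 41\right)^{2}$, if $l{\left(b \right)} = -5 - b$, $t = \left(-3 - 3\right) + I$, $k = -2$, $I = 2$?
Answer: $\frac{43681}{25} \approx 1747.2$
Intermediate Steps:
$t = -4$ ($t = \left(-3 - 3\right) + 2 = -6 + 2 = -4$)
$S{\left(L \right)} = \frac{-3 + L}{-4 + L}$ ($S{\left(L \right)} = \frac{L - 3}{L - 4} = \frac{L + \left(-5 + 2\right)}{-4 + L} = \frac{L - 3}{-4 + L} = \frac{-3 + L}{-4 + L}$)
$\left(S{\left(-1 \right)} + 41\right)^{2} = \left(\frac{-3 - 1}{-4 - 1} + 41\right)^{2} = \left(\frac{1}{-5} \left(-4\right) + 41\right)^{2} = \left(\left(- \frac{1}{5}\right) \left(-4\right) + 41\right)^{2} = \left(\frac{4}{5} + 41\right)^{2} = \left(\frac{209}{5}\right)^{2} = \frac{43681}{25}$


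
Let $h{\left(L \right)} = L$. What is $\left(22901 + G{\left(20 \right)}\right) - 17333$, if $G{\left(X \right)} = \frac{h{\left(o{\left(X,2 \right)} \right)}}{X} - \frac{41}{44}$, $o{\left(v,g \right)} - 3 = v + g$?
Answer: $\frac{122503}{22} \approx 5568.3$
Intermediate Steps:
$o{\left(v,g \right)} = 3 + g + v$ ($o{\left(v,g \right)} = 3 + \left(v + g\right) = 3 + \left(g + v\right) = 3 + g + v$)
$G{\left(X \right)} = - \frac{41}{44} + \frac{5 + X}{X}$ ($G{\left(X \right)} = \frac{3 + 2 + X}{X} - \frac{41}{44} = \frac{5 + X}{X} - \frac{41}{44} = - \frac{41}{44} + \frac{5 + X}{X}$)
$\left(22901 + G{\left(20 \right)}\right) - 17333 = \left(22901 + \left(\frac{3}{44} + \frac{5}{20}\right)\right) - 17333 = \left(22901 + \left(\frac{3}{44} + 5 \cdot \frac{1}{20}\right)\right) - 17333 = \left(22901 + \left(\frac{3}{44} + \frac{1}{4}\right)\right) - 17333 = \left(22901 + \frac{7}{22}\right) - 17333 = \frac{503829}{22} - 17333 = \frac{122503}{22}$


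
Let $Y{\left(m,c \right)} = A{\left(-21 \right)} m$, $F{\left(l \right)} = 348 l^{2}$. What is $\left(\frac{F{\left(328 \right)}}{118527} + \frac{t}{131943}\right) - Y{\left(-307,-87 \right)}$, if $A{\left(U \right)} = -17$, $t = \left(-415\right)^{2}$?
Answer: $- \frac{25552893616036}{5212935987} \approx -4901.8$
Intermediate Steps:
$t = 172225$
$Y{\left(m,c \right)} = - 17 m$
$\left(\frac{F{\left(328 \right)}}{118527} + \frac{t}{131943}\right) - Y{\left(-307,-87 \right)} = \left(\frac{348 \cdot 328^{2}}{118527} + \frac{172225}{131943}\right) - \left(-17\right) \left(-307\right) = \left(348 \cdot 107584 \cdot \frac{1}{118527} + 172225 \cdot \frac{1}{131943}\right) - 5219 = \left(37439232 \cdot \frac{1}{118527} + \frac{172225}{131943}\right) - 5219 = \left(\frac{12479744}{39509} + \frac{172225}{131943}\right) - 5219 = \frac{1653419300117}{5212935987} - 5219 = - \frac{25552893616036}{5212935987}$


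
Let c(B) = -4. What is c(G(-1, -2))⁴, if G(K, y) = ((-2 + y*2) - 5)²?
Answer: 256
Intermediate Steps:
G(K, y) = (-7 + 2*y)² (G(K, y) = ((-2 + 2*y) - 5)² = (-7 + 2*y)²)
c(G(-1, -2))⁴ = (-4)⁴ = 256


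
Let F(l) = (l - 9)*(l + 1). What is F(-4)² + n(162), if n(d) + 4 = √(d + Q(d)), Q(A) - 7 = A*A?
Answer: 1517 + √26413 ≈ 1679.5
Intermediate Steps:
Q(A) = 7 + A² (Q(A) = 7 + A*A = 7 + A²)
F(l) = (1 + l)*(-9 + l) (F(l) = (-9 + l)*(1 + l) = (1 + l)*(-9 + l))
n(d) = -4 + √(7 + d + d²) (n(d) = -4 + √(d + (7 + d²)) = -4 + √(7 + d + d²))
F(-4)² + n(162) = (-9 + (-4)² - 8*(-4))² + (-4 + √(7 + 162 + 162²)) = (-9 + 16 + 32)² + (-4 + √(7 + 162 + 26244)) = 39² + (-4 + √26413) = 1521 + (-4 + √26413) = 1517 + √26413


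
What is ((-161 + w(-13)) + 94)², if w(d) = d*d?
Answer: 10404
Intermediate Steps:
w(d) = d²
((-161 + w(-13)) + 94)² = ((-161 + (-13)²) + 94)² = ((-161 + 169) + 94)² = (8 + 94)² = 102² = 10404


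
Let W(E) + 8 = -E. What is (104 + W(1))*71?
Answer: 6745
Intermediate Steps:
W(E) = -8 - E
(104 + W(1))*71 = (104 + (-8 - 1*1))*71 = (104 + (-8 - 1))*71 = (104 - 9)*71 = 95*71 = 6745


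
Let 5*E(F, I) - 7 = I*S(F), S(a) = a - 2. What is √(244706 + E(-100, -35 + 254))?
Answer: √6005995/5 ≈ 490.14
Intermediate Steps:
S(a) = -2 + a
E(F, I) = 7/5 + I*(-2 + F)/5 (E(F, I) = 7/5 + (I*(-2 + F))/5 = 7/5 + I*(-2 + F)/5)
√(244706 + E(-100, -35 + 254)) = √(244706 + (7/5 + (-35 + 254)*(-2 - 100)/5)) = √(244706 + (7/5 + (⅕)*219*(-102))) = √(244706 + (7/5 - 22338/5)) = √(244706 - 22331/5) = √(1201199/5) = √6005995/5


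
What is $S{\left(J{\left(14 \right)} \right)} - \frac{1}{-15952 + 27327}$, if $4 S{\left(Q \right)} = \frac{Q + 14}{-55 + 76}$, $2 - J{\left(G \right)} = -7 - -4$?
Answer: $\frac{4409}{19500} \approx 0.2261$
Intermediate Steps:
$J{\left(G \right)} = 5$ ($J{\left(G \right)} = 2 - \left(-7 - -4\right) = 2 - \left(-7 + 4\right) = 2 - -3 = 2 + 3 = 5$)
$S{\left(Q \right)} = \frac{1}{6} + \frac{Q}{84}$ ($S{\left(Q \right)} = \frac{\left(Q + 14\right) \frac{1}{-55 + 76}}{4} = \frac{\left(14 + Q\right) \frac{1}{21}}{4} = \frac{\frac{2}{3} + \frac{Q}{21}}{4} = \frac{1}{6} + \frac{Q}{84}$)
$S{\left(J{\left(14 \right)} \right)} - \frac{1}{-15952 + 27327} = \left(\frac{1}{6} + \frac{1}{84} \cdot 5\right) - \frac{1}{-15952 + 27327} = \left(\frac{1}{6} + \frac{5}{84}\right) - \frac{1}{11375} = \frac{19}{84} - \frac{1}{11375} = \frac{4409}{19500}$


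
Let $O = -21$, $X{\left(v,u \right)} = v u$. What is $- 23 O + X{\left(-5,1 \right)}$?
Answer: $478$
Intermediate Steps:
$X{\left(v,u \right)} = u v$
$- 23 O + X{\left(-5,1 \right)} = \left(-23\right) \left(-21\right) + 1 \left(-5\right) = 483 - 5 = 478$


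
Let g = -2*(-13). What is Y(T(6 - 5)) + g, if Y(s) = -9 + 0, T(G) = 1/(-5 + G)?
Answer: 17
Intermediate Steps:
Y(s) = -9
g = 26
Y(T(6 - 5)) + g = -9 + 26 = 17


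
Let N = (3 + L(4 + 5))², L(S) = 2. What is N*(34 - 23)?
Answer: 275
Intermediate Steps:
N = 25 (N = (3 + 2)² = 5² = 25)
N*(34 - 23) = 25*(34 - 23) = 25*11 = 275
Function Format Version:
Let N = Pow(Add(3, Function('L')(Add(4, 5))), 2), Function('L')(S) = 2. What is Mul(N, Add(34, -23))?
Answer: 275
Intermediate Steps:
N = 25 (N = Pow(Add(3, 2), 2) = Pow(5, 2) = 25)
Mul(N, Add(34, -23)) = Mul(25, Add(34, -23)) = Mul(25, 11) = 275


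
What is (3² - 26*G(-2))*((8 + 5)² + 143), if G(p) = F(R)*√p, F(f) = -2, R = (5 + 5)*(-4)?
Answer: 2808 + 16224*I*√2 ≈ 2808.0 + 22944.0*I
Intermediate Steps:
R = -40 (R = 10*(-4) = -40)
G(p) = -2*√p
(3² - 26*G(-2))*((8 + 5)² + 143) = (3² - (-52)*√(-2))*((8 + 5)² + 143) = (9 - (-52)*I*√2)*(13² + 143) = (9 - (-52)*I*√2)*(169 + 143) = (9 + 52*I*√2)*312 = 2808 + 16224*I*√2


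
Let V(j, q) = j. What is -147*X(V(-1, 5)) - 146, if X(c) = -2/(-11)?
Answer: -1900/11 ≈ -172.73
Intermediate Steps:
X(c) = 2/11 (X(c) = -2*(-1/11) = 2/11)
-147*X(V(-1, 5)) - 146 = -147*2/11 - 146 = -294/11 - 146 = -1900/11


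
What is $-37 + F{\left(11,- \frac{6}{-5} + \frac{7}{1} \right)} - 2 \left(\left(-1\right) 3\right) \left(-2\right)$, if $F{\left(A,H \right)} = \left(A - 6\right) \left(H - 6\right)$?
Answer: $-169$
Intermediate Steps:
$F{\left(A,H \right)} = \left(-6 + A\right) \left(-6 + H\right)$
$-37 + F{\left(11,- \frac{6}{-5} + \frac{7}{1} \right)} - 2 \left(\left(-1\right) 3\right) \left(-2\right) = -37 + \left(36 - 66 - 6 \left(- \frac{6}{-5} + \frac{7}{1}\right) + 11 \left(- \frac{6}{-5} + \frac{7}{1}\right)\right) - 2 \left(\left(-1\right) 3\right) \left(-2\right) = -37 + \left(36 - 66 - 6 \left(\left(-6\right) \left(- \frac{1}{5}\right) + 7 \cdot 1\right) + 11 \left(\left(-6\right) \left(- \frac{1}{5}\right) + 7 \cdot 1\right)\right) \left(-2\right) \left(-3\right) \left(-2\right) = -37 + \left(36 - 66 - 6 \left(\frac{6}{5} + 7\right) + 11 \left(\frac{6}{5} + 7\right)\right) 6 \left(-2\right) = -37 + \left(36 - 66 - \frac{246}{5} + 11 \cdot \frac{41}{5}\right) \left(-12\right) = -37 + \left(36 - 66 - \frac{246}{5} + \frac{451}{5}\right) \left(-12\right) = -37 + 11 \left(-12\right) = -37 - 132 = -169$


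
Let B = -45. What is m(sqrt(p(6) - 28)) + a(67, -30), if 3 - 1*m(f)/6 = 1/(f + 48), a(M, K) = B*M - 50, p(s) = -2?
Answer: (-3047*sqrt(30) + 146262*I)/(sqrt(30) - 48*I) ≈ -3047.1 + 0.01408*I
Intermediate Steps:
a(M, K) = -50 - 45*M (a(M, K) = -45*M - 50 = -50 - 45*M)
m(f) = 18 - 6/(48 + f) (m(f) = 18 - 6/(f + 48) = 18 - 6/(48 + f))
m(sqrt(p(6) - 28)) + a(67, -30) = 6*(143 + 3*sqrt(-2 - 28))/(48 + sqrt(-2 - 28)) + (-50 - 45*67) = 6*(143 + 3*sqrt(-30))/(48 + sqrt(-30)) + (-50 - 3015) = 6*(143 + 3*(I*sqrt(30)))/(48 + I*sqrt(30)) - 3065 = 6*(143 + 3*I*sqrt(30))/(48 + I*sqrt(30)) - 3065 = -3065 + 6*(143 + 3*I*sqrt(30))/(48 + I*sqrt(30))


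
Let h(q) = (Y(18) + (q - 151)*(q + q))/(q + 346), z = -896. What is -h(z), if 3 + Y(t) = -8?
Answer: 1876213/550 ≈ 3411.3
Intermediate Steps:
Y(t) = -11 (Y(t) = -3 - 8 = -11)
h(q) = (-11 + 2*q*(-151 + q))/(346 + q) (h(q) = (-11 + (q - 151)*(q + q))/(q + 346) = (-11 + (-151 + q)*(2*q))/(346 + q) = (-11 + 2*q*(-151 + q))/(346 + q))
-h(z) = -(-11 - 302*(-896) + 2*(-896)²)/(346 - 896) = -(-11 + 270592 + 2*802816)/(-550) = -(-1)*(-11 + 270592 + 1605632)/550 = -(-1)*1876213/550 = -1*(-1876213/550) = 1876213/550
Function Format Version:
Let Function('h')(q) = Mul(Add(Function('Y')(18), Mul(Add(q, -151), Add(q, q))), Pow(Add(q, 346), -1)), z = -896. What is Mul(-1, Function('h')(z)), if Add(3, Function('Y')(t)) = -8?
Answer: Rational(1876213, 550) ≈ 3411.3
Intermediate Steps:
Function('Y')(t) = -11 (Function('Y')(t) = Add(-3, -8) = -11)
Function('h')(q) = Mul(Pow(Add(346, q), -1), Add(-11, Mul(2, q, Add(-151, q)))) (Function('h')(q) = Mul(Add(-11, Mul(Add(q, -151), Add(q, q))), Pow(Add(q, 346), -1)) = Mul(Add(-11, Mul(Add(-151, q), Mul(2, q))), Pow(Add(346, q), -1)) = Mul(Add(-11, Mul(2, q, Add(-151, q))), Pow(Add(346, q), -1)) = Mul(Pow(Add(346, q), -1), Add(-11, Mul(2, q, Add(-151, q)))))
Mul(-1, Function('h')(z)) = Mul(-1, Mul(Pow(Add(346, -896), -1), Add(-11, Mul(-302, -896), Mul(2, Pow(-896, 2))))) = Mul(-1, Mul(Pow(-550, -1), Add(-11, 270592, Mul(2, 802816)))) = Mul(-1, Mul(Rational(-1, 550), Add(-11, 270592, 1605632))) = Mul(-1, Mul(Rational(-1, 550), 1876213)) = Mul(-1, Rational(-1876213, 550)) = Rational(1876213, 550)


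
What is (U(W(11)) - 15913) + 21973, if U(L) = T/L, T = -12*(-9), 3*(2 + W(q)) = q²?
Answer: 697224/115 ≈ 6062.8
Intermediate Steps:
W(q) = -2 + q²/3
T = 108
U(L) = 108/L
(U(W(11)) - 15913) + 21973 = (108/(-2 + (⅓)*11²) - 15913) + 21973 = (108/(-2 + (⅓)*121) - 15913) + 21973 = (108/(-2 + 121/3) - 15913) + 21973 = (108/(115/3) - 15913) + 21973 = (108*(3/115) - 15913) + 21973 = (324/115 - 15913) + 21973 = -1829671/115 + 21973 = 697224/115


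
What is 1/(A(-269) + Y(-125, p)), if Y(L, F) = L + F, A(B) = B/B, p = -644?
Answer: -1/768 ≈ -0.0013021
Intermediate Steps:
A(B) = 1
Y(L, F) = F + L
1/(A(-269) + Y(-125, p)) = 1/(1 + (-644 - 125)) = 1/(1 - 769) = 1/(-768) = -1/768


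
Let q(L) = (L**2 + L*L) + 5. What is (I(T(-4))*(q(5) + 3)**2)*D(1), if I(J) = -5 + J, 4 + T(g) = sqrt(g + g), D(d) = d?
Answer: -30276 + 6728*I*sqrt(2) ≈ -30276.0 + 9514.8*I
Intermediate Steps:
q(L) = 5 + 2*L**2 (q(L) = (L**2 + L**2) + 5 = 2*L**2 + 5 = 5 + 2*L**2)
T(g) = -4 + sqrt(2)*sqrt(g) (T(g) = -4 + sqrt(g + g) = -4 + sqrt(2*g) = -4 + sqrt(2)*sqrt(g))
(I(T(-4))*(q(5) + 3)**2)*D(1) = ((-5 + (-4 + sqrt(2)*sqrt(-4)))*((5 + 2*5**2) + 3)**2)*1 = ((-5 + (-4 + sqrt(2)*(2*I)))*((5 + 2*25) + 3)**2)*1 = ((-5 + (-4 + 2*I*sqrt(2)))*((5 + 50) + 3)**2)*1 = ((-9 + 2*I*sqrt(2))*(55 + 3)**2)*1 = ((-9 + 2*I*sqrt(2))*58**2)*1 = ((-9 + 2*I*sqrt(2))*3364)*1 = (-30276 + 6728*I*sqrt(2))*1 = -30276 + 6728*I*sqrt(2)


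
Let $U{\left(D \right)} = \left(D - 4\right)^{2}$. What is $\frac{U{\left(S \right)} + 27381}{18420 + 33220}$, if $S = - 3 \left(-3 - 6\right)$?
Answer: $\frac{2791}{5164} \approx 0.54047$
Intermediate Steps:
$S = 27$ ($S = \left(-3\right) \left(-9\right) = 27$)
$U{\left(D \right)} = \left(-4 + D\right)^{2}$
$\frac{U{\left(S \right)} + 27381}{18420 + 33220} = \frac{\left(-4 + 27\right)^{2} + 27381}{18420 + 33220} = \frac{23^{2} + 27381}{51640} = \left(529 + 27381\right) \frac{1}{51640} = 27910 \cdot \frac{1}{51640} = \frac{2791}{5164}$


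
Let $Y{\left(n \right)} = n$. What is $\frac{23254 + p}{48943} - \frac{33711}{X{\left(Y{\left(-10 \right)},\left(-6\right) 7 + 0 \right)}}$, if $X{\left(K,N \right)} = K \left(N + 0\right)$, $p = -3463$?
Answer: $- \frac{547201751}{6852020} \approx -79.86$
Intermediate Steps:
$X{\left(K,N \right)} = K N$
$\frac{23254 + p}{48943} - \frac{33711}{X{\left(Y{\left(-10 \right)},\left(-6\right) 7 + 0 \right)}} = \frac{23254 - 3463}{48943} - \frac{33711}{\left(-10\right) \left(\left(-6\right) 7 + 0\right)} = 19791 \cdot \frac{1}{48943} - \frac{33711}{\left(-10\right) \left(-42 + 0\right)} = \frac{19791}{48943} - \frac{33711}{\left(-10\right) \left(-42\right)} = \frac{19791}{48943} - \frac{33711}{420} = \frac{19791}{48943} - \frac{11237}{140} = - \frac{547201751}{6852020}$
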